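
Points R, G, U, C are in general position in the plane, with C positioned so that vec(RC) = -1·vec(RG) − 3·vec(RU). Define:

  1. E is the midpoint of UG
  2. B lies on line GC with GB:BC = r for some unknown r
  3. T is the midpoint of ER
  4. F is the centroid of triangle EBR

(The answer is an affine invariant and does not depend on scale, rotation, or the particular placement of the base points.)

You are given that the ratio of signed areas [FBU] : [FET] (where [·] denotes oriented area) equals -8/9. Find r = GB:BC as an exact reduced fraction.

Assign R = (0, 0), G = (1, 0), U = (0, 1), C = (-1, -3) — the answer is frame-independent, so this choice is without loss of generality.
1. E is the midpoint of UG ⇒ E = (1/2, 1/2)
2. With GB:BC = r, write λ = r/(r+1) so B = G + λ·(C−G); B is affine-linear in λ
3. T is the midpoint of ER ⇒ T = (1/4, 1/4)
4. F is the centroid of triangle EBR ⇒ F is an affine combination of earlier points and hence also affine-linear in λ
Every point depending on B is an affine combination of B and λ-independent points, so each such coordinate is linear in λ; the λ² term in each signed area is a multiple of (C−G)×(C−G) = 0, so 2·[FBU] and 2·[FET] are each linear in λ. Evaluating at λ=0 and λ=1:
  2·[FBU] = -3/2·λ + 1/3,   2·[FET] = 1/12·λ + 1/12
So [FBU]:[FET] = (-3/2·λ + 1/3) / (1/12·λ + 1/12). Setting this equal to -8/9:
  -3/2·λ + 1/3 = -8/9·(1/12·λ + 1/12)  ⇒  λ = 2/7
Then r = λ/(1−λ) = (2/7)/(5/7) = 2/5. Check: with r = 2/5, B = (3/7, -6/7) and [FBU]:[FET] = -8/9 as required.

r = 2/5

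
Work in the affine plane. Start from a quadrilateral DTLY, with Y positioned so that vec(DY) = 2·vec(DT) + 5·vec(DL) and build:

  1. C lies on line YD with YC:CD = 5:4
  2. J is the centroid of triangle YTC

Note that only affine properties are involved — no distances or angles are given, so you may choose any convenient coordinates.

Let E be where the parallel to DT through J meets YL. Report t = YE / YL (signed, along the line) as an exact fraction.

Choose coordinates D = (0, 0), T = (1, 0), L = (0, 1), Y = (2, 5).
1. C lies on line YD with YC:CD = 5:4 ⇒ C = (8/9, 20/9)
2. J is the centroid of triangle YTC ⇒ J = (35/27, 65/27)
through J parallel to DT: direction (1, 0); meets YL at E = (19/27, 65/27)
E = Y + t·(L−Y) with t = 35/54

t = 35/54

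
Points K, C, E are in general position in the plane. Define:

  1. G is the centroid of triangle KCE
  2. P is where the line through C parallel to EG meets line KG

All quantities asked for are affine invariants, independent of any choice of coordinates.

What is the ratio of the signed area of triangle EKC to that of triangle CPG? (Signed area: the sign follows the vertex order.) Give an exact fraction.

Assign K = (0, 0), C = (1, 0), E = (0, 1) — the answer is frame-independent, so this choice is without loss of generality.
1. G is the centroid of triangle KCE ⇒ G = (1/3, 1/3)
2. P is where the line through C parallel to EG meets line KG ⇒ P = (2/3, 2/3)
2·[EKC] = 1, 2·[CPG] = 1/3
[EKC]:[CPG] = 1:1/3 = 3

[EKC]:[CPG] = 3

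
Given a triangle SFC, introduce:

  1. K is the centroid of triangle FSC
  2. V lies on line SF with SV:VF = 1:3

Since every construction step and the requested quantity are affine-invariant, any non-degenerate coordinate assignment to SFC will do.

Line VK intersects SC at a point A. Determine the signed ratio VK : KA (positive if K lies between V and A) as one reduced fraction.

Work in coordinates with S = (0, 0), F = (1, 0), C = (0, 1).
1. K is the centroid of triangle FSC ⇒ K = (1/3, 1/3)
2. V lies on line SF with SV:VF = 1:3 ⇒ V = (1/4, 0)
line VK meets SC at A = (0, -1)
K = V + t·(A−V) with t = -1/3, so VK:KA = -1/3:4/3

VK:KA = -1/4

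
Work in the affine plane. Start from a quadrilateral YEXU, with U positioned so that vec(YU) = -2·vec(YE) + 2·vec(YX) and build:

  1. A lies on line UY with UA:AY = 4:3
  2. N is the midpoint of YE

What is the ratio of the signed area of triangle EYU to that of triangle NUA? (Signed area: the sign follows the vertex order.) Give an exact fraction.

Set Y = (0, 0), E = (1, 0), X = (0, 1), U = (-2, 2); any affine frame gives the same invariant.
1. A lies on line UY with UA:AY = 4:3 ⇒ A = (-6/7, 6/7)
2. N is the midpoint of YE ⇒ N = (1/2, 0)
2·[EYU] = -2, 2·[NUA] = 4/7
[EYU]:[NUA] = -2:4/7 = -7/2

[EYU]:[NUA] = -7/2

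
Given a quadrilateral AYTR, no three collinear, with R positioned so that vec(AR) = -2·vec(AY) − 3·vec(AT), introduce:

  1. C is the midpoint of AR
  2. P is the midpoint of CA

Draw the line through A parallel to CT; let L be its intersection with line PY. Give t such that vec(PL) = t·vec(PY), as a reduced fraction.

Choose coordinates A = (0, 0), Y = (1, 0), T = (0, 1), R = (-2, -3).
1. C is the midpoint of AR ⇒ C = (-1, -3/2)
2. P is the midpoint of CA ⇒ P = (-1/2, -3/4)
through A parallel to CT: direction (1, 5/2); meets PY at L = (-1/4, -5/8)
L = P + t·(Y−P) with t = 1/6

t = 1/6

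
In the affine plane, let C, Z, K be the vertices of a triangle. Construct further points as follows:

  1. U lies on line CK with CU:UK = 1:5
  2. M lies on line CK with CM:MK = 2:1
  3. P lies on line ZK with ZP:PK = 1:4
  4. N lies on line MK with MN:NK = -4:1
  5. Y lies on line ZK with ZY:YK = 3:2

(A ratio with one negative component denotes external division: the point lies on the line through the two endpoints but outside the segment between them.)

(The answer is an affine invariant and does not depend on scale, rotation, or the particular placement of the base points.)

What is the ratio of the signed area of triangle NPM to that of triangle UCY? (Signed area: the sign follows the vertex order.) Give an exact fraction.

Choose coordinates C = (0, 0), Z = (1, 0), K = (0, 1).
1. U lies on line CK with CU:UK = 1:5 ⇒ U = (0, 1/6)
2. M lies on line CK with CM:MK = 2:1 ⇒ M = (0, 2/3)
3. P lies on line ZK with ZP:PK = 1:4 ⇒ P = (4/5, 1/5)
4. N lies on line MK with MN:NK = -4:1 ⇒ N = (0, 10/9)
5. Y lies on line ZK with ZY:YK = 3:2 ⇒ Y = (2/5, 3/5)
2·[NPM] = -16/45, 2·[UCY] = 1/15
[NPM]:[UCY] = -16/45:1/15 = -16/3

[NPM]:[UCY] = -16/3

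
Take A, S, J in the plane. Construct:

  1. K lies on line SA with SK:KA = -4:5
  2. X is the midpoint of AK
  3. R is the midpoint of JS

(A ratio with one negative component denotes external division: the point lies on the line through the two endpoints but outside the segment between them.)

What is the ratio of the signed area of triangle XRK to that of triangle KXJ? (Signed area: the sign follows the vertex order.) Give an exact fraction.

Choose coordinates A = (0, 0), S = (1, 0), J = (0, 1).
1. K lies on line SA with SK:KA = -4:5 ⇒ K = (5, 0)
2. X is the midpoint of AK ⇒ X = (5/2, 0)
3. R is the midpoint of JS ⇒ R = (1/2, 1/2)
2·[XRK] = -5/4, 2·[KXJ] = -5/2
[XRK]:[KXJ] = -5/4:-5/2 = 1/2

[XRK]:[KXJ] = 1/2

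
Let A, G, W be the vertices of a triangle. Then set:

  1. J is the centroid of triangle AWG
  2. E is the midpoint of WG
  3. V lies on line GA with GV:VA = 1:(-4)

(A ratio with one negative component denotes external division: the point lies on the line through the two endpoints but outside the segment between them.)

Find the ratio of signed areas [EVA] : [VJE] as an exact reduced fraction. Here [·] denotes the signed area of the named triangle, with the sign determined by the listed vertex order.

Choose coordinates A = (0, 0), G = (1, 0), W = (0, 1).
1. J is the centroid of triangle AWG ⇒ J = (1/3, 1/3)
2. E is the midpoint of WG ⇒ E = (1/2, 1/2)
3. V lies on line GA with GV:VA = 1:(-4) ⇒ V = (4/3, 0)
2·[EVA] = -2/3, 2·[VJE] = -2/9
[EVA]:[VJE] = -2/3:-2/9 = 3

[EVA]:[VJE] = 3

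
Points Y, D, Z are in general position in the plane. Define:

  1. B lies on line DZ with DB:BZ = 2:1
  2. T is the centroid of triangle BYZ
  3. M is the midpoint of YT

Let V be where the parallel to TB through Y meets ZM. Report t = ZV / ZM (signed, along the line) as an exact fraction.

Choose coordinates Y = (0, 0), D = (1, 0), Z = (0, 1).
1. B lies on line DZ with DB:BZ = 2:1 ⇒ B = (1/3, 2/3)
2. T is the centroid of triangle BYZ ⇒ T = (1/9, 5/9)
3. M is the midpoint of YT ⇒ M = (1/18, 5/18)
through Y parallel to TB: direction (2/9, 1/9); meets ZM at V = (2/27, 1/27)
V = Z + t·(M−Z) with t = 4/3

t = 4/3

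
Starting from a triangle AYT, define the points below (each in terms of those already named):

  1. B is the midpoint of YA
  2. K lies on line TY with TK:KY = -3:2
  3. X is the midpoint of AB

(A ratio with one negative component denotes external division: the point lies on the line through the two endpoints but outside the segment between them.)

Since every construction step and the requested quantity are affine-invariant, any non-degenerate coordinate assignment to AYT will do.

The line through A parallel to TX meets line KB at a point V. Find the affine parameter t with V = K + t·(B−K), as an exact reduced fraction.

t = 5/4

Choose coordinates A = (0, 0), Y = (1, 0), T = (0, 1).
1. B is the midpoint of YA ⇒ B = (1/2, 0)
2. K lies on line TY with TK:KY = -3:2 ⇒ K = (3, -2)
3. X is the midpoint of AB ⇒ X = (1/4, 0)
through A parallel to TX: direction (1/4, -1); meets KB at V = (-1/8, 1/2)
V = K + t·(B−K) with t = 5/4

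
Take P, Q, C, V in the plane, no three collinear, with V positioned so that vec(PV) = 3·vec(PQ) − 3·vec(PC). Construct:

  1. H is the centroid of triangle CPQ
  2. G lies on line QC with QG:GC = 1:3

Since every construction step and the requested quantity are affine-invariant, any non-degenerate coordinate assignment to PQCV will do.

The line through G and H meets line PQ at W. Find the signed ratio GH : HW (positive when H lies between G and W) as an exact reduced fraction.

Set P = (0, 0), Q = (1, 0), C = (0, 1), V = (3, -3); any affine frame gives the same invariant.
1. H is the centroid of triangle CPQ ⇒ H = (1/3, 1/3)
2. G lies on line QC with QG:GC = 1:3 ⇒ G = (3/4, 1/4)
line GH meets PQ at W = (2, 0)
H = G + t·(W−G) with t = -1/3, so GH:HW = -1/3:4/3

GH:HW = -1/4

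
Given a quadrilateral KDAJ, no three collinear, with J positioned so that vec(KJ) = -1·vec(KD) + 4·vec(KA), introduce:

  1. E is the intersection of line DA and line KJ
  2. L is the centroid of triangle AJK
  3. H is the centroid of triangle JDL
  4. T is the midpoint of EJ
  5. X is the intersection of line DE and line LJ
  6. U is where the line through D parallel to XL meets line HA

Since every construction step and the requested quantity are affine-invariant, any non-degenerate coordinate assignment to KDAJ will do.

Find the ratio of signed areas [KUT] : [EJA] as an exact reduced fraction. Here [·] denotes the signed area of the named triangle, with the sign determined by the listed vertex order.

Choose coordinates K = (0, 0), D = (1, 0), A = (0, 1), J = (-1, 4).
1. E is the intersection of line DA and line KJ ⇒ E = (-1/3, 4/3)
2. L is the centroid of triangle AJK ⇒ L = (-1/3, 5/3)
3. H is the centroid of triangle JDL ⇒ H = (-1/9, 17/9)
4. T is the midpoint of EJ ⇒ T = (-2/3, 8/3)
5. X is the intersection of line DE and line LJ ⇒ X = (-1/5, 6/5)
6. U is where the line through D parallel to XL meets line HA ⇒ U = (-5/9, 49/9)
2·[KUT] = 58/27, 2·[EJA] = -2/3
[KUT]:[EJA] = 58/27:-2/3 = -29/9

[KUT]:[EJA] = -29/9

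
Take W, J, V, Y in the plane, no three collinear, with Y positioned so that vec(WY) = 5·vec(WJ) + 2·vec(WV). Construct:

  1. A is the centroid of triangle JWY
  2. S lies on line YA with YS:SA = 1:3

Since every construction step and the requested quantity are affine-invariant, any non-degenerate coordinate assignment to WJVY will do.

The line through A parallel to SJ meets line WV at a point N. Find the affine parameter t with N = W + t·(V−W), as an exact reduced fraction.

t = -14/39

Assign W = (0, 0), J = (1, 0), V = (0, 1), Y = (5, 2) — the answer is frame-independent, so this choice is without loss of generality.
1. A is the centroid of triangle JWY ⇒ A = (2, 2/3)
2. S lies on line YA with YS:SA = 1:3 ⇒ S = (17/4, 5/3)
through A parallel to SJ: direction (-13/4, -5/3); meets WV at N = (0, -14/39)
N = W + t·(V−W) with t = -14/39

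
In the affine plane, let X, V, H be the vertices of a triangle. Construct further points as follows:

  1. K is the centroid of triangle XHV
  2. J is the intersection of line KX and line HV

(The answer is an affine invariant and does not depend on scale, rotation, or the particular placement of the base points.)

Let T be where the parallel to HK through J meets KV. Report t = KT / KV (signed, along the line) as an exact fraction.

t = 1/2

Choose coordinates X = (0, 0), V = (1, 0), H = (0, 1).
1. K is the centroid of triangle XHV ⇒ K = (1/3, 1/3)
2. J is the intersection of line KX and line HV ⇒ J = (1/2, 1/2)
through J parallel to HK: direction (1/3, -2/3); meets KV at T = (2/3, 1/6)
T = K + t·(V−K) with t = 1/2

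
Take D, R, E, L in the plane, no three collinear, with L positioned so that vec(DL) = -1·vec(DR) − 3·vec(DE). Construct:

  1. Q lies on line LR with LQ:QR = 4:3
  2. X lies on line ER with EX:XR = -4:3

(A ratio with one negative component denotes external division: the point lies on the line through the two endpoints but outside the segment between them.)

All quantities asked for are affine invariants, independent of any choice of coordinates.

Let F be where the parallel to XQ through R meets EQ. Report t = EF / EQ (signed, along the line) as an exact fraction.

t = 1/4

Work in coordinates with D = (0, 0), R = (1, 0), E = (0, 1), L = (-1, -3).
1. Q lies on line LR with LQ:QR = 4:3 ⇒ Q = (1/7, -9/7)
2. X lies on line ER with EX:XR = -4:3 ⇒ X = (4, -3)
through R parallel to XQ: direction (-27/7, 12/7); meets EQ at F = (1/28, 3/7)
F = E + t·(Q−E) with t = 1/4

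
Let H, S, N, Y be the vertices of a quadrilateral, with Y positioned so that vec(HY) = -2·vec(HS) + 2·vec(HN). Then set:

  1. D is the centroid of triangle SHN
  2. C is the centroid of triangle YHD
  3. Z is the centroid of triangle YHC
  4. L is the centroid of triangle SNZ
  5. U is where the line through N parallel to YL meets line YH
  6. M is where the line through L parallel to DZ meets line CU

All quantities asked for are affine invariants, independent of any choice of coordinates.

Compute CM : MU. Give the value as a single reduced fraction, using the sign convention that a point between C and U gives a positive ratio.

CM:MU = 28/137

Assign H = (0, 0), S = (1, 0), N = (0, 1), Y = (-2, 2) — the answer is frame-independent, so this choice is without loss of generality.
1. D is the centroid of triangle SHN ⇒ D = (1/3, 1/3)
2. C is the centroid of triangle YHD ⇒ C = (-5/9, 7/9)
3. Z is the centroid of triangle YHC ⇒ Z = (-23/27, 25/27)
4. L is the centroid of triangle SNZ ⇒ L = (4/81, 52/81)
5. U is where the line through N parallel to YL meets line YH ⇒ U = (-83/28, 83/28)
6. M is where the line through L parallel to DZ meets line CU ⇒ M = (-1432/1485, 1706/1485)
M = C + t·(U−C) with t = 28/165, so CM:MU = t:(1−t) = 28/165:137/165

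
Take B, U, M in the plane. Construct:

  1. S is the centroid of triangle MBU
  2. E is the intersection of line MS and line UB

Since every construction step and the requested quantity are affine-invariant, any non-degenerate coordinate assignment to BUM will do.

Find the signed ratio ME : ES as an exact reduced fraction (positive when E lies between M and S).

Choose coordinates B = (0, 0), U = (1, 0), M = (0, 1).
1. S is the centroid of triangle MBU ⇒ S = (1/3, 1/3)
2. E is the intersection of line MS and line UB ⇒ E = (1/2, 0)
E = M + t·(S−M) with t = 3/2, so ME:ES = t:(1−t) = 3/2:-1/2

ME:ES = -3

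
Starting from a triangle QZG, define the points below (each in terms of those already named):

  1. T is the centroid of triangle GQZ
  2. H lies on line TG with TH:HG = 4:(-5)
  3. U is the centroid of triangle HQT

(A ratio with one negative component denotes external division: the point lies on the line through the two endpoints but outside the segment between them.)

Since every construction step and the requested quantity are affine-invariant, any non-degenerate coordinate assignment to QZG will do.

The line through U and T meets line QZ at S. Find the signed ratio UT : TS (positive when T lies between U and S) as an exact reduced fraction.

UT:TS = -3

Choose coordinates Q = (0, 0), Z = (1, 0), G = (0, 1).
1. T is the centroid of triangle GQZ ⇒ T = (1/3, 1/3)
2. H lies on line TG with TH:HG = 4:(-5) ⇒ H = (5/3, -7/3)
3. U is the centroid of triangle HQT ⇒ U = (2/3, -2/3)
line UT meets QZ at S = (4/9, 0)
T = U + t·(S−U) with t = 3/2, so UT:TS = 3/2:-1/2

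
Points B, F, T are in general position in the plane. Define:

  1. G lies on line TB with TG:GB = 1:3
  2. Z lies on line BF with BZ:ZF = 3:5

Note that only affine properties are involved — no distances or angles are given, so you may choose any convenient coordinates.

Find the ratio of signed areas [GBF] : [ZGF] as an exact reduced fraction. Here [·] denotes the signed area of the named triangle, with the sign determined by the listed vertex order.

Work in coordinates with B = (0, 0), F = (1, 0), T = (0, 1).
1. G lies on line TB with TG:GB = 1:3 ⇒ G = (0, 3/4)
2. Z lies on line BF with BZ:ZF = 3:5 ⇒ Z = (3/8, 0)
2·[GBF] = 3/4, 2·[ZGF] = -15/32
[GBF]:[ZGF] = 3/4:-15/32 = -8/5

[GBF]:[ZGF] = -8/5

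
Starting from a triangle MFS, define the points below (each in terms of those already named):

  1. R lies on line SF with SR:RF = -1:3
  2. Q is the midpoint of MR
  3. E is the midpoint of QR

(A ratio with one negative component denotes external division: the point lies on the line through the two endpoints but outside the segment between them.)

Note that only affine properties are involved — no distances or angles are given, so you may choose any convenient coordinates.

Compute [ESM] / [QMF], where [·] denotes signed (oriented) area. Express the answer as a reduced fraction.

Work in coordinates with M = (0, 0), F = (1, 0), S = (0, 1).
1. R lies on line SF with SR:RF = -1:3 ⇒ R = (-1/2, 3/2)
2. Q is the midpoint of MR ⇒ Q = (-1/4, 3/4)
3. E is the midpoint of QR ⇒ E = (-3/8, 9/8)
2·[ESM] = -3/8, 2·[QMF] = 3/4
[ESM]:[QMF] = -3/8:3/4 = -1/2

[ESM]:[QMF] = -1/2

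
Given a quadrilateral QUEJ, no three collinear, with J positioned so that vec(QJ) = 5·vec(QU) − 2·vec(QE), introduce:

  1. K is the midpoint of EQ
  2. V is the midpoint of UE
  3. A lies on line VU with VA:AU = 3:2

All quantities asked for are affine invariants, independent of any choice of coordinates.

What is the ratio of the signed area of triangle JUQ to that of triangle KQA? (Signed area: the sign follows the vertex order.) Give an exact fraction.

Choose coordinates Q = (0, 0), U = (1, 0), E = (0, 1), J = (5, -2).
1. K is the midpoint of EQ ⇒ K = (0, 1/2)
2. V is the midpoint of UE ⇒ V = (1/2, 1/2)
3. A lies on line VU with VA:AU = 3:2 ⇒ A = (4/5, 1/5)
2·[JUQ] = 2, 2·[KQA] = 2/5
[JUQ]:[KQA] = 2:2/5 = 5

[JUQ]:[KQA] = 5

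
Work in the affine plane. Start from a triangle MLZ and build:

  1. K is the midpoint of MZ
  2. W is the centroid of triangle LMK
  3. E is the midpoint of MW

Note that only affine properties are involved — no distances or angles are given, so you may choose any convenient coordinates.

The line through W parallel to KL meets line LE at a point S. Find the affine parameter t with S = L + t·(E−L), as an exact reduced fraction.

t = 1/2

Choose coordinates M = (0, 0), L = (1, 0), Z = (0, 1).
1. K is the midpoint of MZ ⇒ K = (0, 1/2)
2. W is the centroid of triangle LMK ⇒ W = (1/3, 1/6)
3. E is the midpoint of MW ⇒ E = (1/6, 1/12)
through W parallel to KL: direction (1, -1/2); meets LE at S = (7/12, 1/24)
S = L + t·(E−L) with t = 1/2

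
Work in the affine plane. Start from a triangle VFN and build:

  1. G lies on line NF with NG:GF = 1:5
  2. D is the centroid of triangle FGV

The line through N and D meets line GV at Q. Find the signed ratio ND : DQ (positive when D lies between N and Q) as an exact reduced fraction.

Choose coordinates V = (0, 0), F = (1, 0), N = (0, 1).
1. G lies on line NF with NG:GF = 1:5 ⇒ G = (1/6, 5/6)
2. D is the centroid of triangle FGV ⇒ D = (7/18, 5/18)
line ND meets GV at Q = (7/48, 35/48)
D = N + t·(Q−N) with t = 8/3, so ND:DQ = 8/3:-5/3

ND:DQ = -8/5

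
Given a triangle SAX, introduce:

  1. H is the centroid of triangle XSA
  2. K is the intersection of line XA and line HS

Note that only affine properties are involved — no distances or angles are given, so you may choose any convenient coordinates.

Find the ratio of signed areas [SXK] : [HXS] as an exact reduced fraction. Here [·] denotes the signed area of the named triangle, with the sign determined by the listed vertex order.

Work in coordinates with S = (0, 0), A = (1, 0), X = (0, 1).
1. H is the centroid of triangle XSA ⇒ H = (1/3, 1/3)
2. K is the intersection of line XA and line HS ⇒ K = (1/2, 1/2)
2·[SXK] = -1/2, 2·[HXS] = 1/3
[SXK]:[HXS] = -1/2:1/3 = -3/2

[SXK]:[HXS] = -3/2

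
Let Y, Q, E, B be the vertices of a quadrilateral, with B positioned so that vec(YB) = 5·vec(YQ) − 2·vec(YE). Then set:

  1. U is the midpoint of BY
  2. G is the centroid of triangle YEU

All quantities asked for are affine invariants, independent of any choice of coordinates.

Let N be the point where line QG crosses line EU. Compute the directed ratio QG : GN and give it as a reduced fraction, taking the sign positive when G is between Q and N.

QG:GN = -2/5

Set Y = (0, 0), Q = (1, 0), E = (0, 1), B = (5, -2); any affine frame gives the same invariant.
1. U is the midpoint of BY ⇒ U = (5/2, -1)
2. G is the centroid of triangle YEU ⇒ G = (5/6, 0)
line QG meets EU at N = (5/4, 0)
G = Q + t·(N−Q) with t = -2/3, so QG:GN = -2/3:5/3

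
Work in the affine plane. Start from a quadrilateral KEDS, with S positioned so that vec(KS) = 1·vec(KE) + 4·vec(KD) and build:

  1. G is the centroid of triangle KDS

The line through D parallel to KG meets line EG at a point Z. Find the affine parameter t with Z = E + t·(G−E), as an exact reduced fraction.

Work in coordinates with K = (0, 0), E = (1, 0), D = (0, 1), S = (1, 4).
1. G is the centroid of triangle KDS ⇒ G = (1/3, 5/3)
through D parallel to KG: direction (1/3, 5/3); meets EG at Z = (1/5, 2)
Z = E + t·(G−E) with t = 6/5

t = 6/5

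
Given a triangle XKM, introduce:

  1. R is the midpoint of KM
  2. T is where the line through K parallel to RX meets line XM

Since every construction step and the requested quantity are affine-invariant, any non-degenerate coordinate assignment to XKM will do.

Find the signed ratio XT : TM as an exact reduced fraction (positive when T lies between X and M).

Work in coordinates with X = (0, 0), K = (1, 0), M = (0, 1).
1. R is the midpoint of KM ⇒ R = (1/2, 1/2)
2. T is where the line through K parallel to RX meets line XM ⇒ T = (0, -1)
T = X + t·(M−X) with t = -1, so XT:TM = t:(1−t) = -1:2

XT:TM = -1/2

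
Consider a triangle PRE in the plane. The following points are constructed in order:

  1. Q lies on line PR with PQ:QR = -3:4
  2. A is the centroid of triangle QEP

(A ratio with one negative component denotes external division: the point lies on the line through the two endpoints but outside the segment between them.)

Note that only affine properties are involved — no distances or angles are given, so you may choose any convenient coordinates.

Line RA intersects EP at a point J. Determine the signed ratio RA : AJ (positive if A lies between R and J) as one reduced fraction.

RA:AJ = -2

Choose coordinates P = (0, 0), R = (1, 0), E = (0, 1).
1. Q lies on line PR with PQ:QR = -3:4 ⇒ Q = (-3, 0)
2. A is the centroid of triangle QEP ⇒ A = (-1, 1/3)
line RA meets EP at J = (0, 1/6)
A = R + t·(J−R) with t = 2, so RA:AJ = 2:-1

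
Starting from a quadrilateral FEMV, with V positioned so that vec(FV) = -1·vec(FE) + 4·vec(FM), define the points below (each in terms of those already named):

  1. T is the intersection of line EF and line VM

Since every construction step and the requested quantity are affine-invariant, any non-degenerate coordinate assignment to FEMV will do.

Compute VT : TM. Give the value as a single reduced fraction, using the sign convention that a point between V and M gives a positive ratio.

Work in coordinates with F = (0, 0), E = (1, 0), M = (0, 1), V = (-1, 4).
1. T is the intersection of line EF and line VM ⇒ T = (1/3, 0)
T = V + t·(M−V) with t = 4/3, so VT:TM = t:(1−t) = 4/3:-1/3

VT:TM = -4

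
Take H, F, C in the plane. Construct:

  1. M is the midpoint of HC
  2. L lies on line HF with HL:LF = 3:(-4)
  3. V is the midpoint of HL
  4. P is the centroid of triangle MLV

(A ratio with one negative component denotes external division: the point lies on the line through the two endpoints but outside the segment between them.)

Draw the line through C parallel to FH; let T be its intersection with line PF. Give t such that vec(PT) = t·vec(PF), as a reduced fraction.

Assign H = (0, 0), F = (1, 0), C = (0, 1) — the answer is frame-independent, so this choice is without loss of generality.
1. M is the midpoint of HC ⇒ M = (0, 1/2)
2. L lies on line HF with HL:LF = 3:(-4) ⇒ L = (-3, 0)
3. V is the midpoint of HL ⇒ V = (-3/2, 0)
4. P is the centroid of triangle MLV ⇒ P = (-3/2, 1/6)
through C parallel to FH: direction (-1, 0); meets PF at T = (-14, 1)
T = P + t·(F−P) with t = -5

t = -5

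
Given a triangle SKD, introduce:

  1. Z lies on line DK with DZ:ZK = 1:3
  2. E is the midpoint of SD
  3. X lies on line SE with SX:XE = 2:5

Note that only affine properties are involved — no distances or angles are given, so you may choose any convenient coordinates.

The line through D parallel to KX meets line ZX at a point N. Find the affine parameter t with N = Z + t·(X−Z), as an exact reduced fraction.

t = -1/3

Set S = (0, 0), K = (1, 0), D = (0, 1); any affine frame gives the same invariant.
1. Z lies on line DK with DZ:ZK = 1:3 ⇒ Z = (1/4, 3/4)
2. E is the midpoint of SD ⇒ E = (0, 1/2)
3. X lies on line SE with SX:XE = 2:5 ⇒ X = (0, 1/7)
through D parallel to KX: direction (-1, 1/7); meets ZX at N = (1/3, 20/21)
N = Z + t·(X−Z) with t = -1/3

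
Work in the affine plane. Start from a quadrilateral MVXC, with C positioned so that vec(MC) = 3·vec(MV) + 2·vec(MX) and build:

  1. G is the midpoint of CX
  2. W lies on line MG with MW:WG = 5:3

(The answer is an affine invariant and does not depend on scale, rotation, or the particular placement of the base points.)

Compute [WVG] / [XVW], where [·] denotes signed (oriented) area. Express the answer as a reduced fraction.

Work in coordinates with M = (0, 0), V = (1, 0), X = (0, 1), C = (3, 2).
1. G is the midpoint of CX ⇒ G = (3/2, 3/2)
2. W lies on line MG with MW:WG = 5:3 ⇒ W = (15/16, 15/16)
2·[WVG] = 9/16, 2·[XVW] = 7/8
[WVG]:[XVW] = 9/16:7/8 = 9/14

[WVG]:[XVW] = 9/14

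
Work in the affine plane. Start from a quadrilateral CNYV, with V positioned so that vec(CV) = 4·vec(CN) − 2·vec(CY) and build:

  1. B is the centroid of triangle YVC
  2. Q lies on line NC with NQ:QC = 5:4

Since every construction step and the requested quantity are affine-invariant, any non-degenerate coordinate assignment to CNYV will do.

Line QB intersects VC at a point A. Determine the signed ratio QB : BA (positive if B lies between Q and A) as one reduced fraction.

Assign C = (0, 0), N = (1, 0), Y = (0, 1), V = (4, -2) — the answer is frame-independent, so this choice is without loss of generality.
1. B is the centroid of triangle YVC ⇒ B = (4/3, -1/3)
2. Q lies on line NC with NQ:QC = 5:4 ⇒ Q = (4/9, 0)
line QB meets VC at A = (-4/3, 2/3)
B = Q + t·(A−Q) with t = -1/2, so QB:BA = -1/2:3/2

QB:BA = -1/3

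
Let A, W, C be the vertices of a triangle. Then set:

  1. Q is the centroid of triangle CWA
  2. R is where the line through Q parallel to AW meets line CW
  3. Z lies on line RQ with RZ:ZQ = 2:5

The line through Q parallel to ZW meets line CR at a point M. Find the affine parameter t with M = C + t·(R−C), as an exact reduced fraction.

Work in coordinates with A = (0, 0), W = (1, 0), C = (0, 1).
1. Q is the centroid of triangle CWA ⇒ Q = (1/3, 1/3)
2. R is where the line through Q parallel to AW meets line CW ⇒ R = (2/3, 1/3)
3. Z lies on line RQ with RZ:ZQ = 2:5 ⇒ Z = (4/7, 1/3)
through Q parallel to ZW: direction (3/7, -1/3); meets CR at M = (11/6, -5/6)
M = C + t·(R−C) with t = 11/4

t = 11/4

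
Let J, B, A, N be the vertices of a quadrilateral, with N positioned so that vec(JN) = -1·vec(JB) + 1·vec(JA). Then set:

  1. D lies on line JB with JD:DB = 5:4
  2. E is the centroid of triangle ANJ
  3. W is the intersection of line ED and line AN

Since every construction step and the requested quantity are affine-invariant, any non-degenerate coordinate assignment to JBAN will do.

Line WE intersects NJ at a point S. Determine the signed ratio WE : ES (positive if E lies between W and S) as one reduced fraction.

WE:ES = -1/3

Set J = (0, 0), B = (1, 0), A = (0, 1), N = (-1, 1); any affine frame gives the same invariant.
1. D lies on line JB with JD:DB = 5:4 ⇒ D = (5/9, 0)
2. E is the centroid of triangle ANJ ⇒ E = (-1/3, 2/3)
3. W is the intersection of line ED and line AN ⇒ W = (-7/9, 1)
line WE meets NJ at S = (-5/3, 5/3)
E = W + t·(S−W) with t = -1/2, so WE:ES = -1/2:3/2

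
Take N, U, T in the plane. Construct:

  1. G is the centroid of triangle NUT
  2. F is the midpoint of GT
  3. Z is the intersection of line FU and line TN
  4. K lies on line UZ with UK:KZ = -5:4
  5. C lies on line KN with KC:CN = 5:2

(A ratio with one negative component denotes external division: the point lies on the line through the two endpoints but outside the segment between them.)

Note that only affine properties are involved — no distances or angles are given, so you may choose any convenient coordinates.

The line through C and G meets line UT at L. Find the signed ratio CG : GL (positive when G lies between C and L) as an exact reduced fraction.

CG:GL = 2

Assign N = (0, 0), U = (1, 0), T = (0, 1) — the answer is frame-independent, so this choice is without loss of generality.
1. G is the centroid of triangle NUT ⇒ G = (1/3, 1/3)
2. F is the midpoint of GT ⇒ F = (1/6, 2/3)
3. Z is the intersection of line FU and line TN ⇒ Z = (0, 4/5)
4. K lies on line UZ with UK:KZ = -5:4 ⇒ K = (-4, 4)
5. C lies on line KN with KC:CN = 5:2 ⇒ C = (-8/7, 8/7)
line CG meets UT at L = (15/14, -1/14)
G = C + t·(L−C) with t = 2/3, so CG:GL = 2/3:1/3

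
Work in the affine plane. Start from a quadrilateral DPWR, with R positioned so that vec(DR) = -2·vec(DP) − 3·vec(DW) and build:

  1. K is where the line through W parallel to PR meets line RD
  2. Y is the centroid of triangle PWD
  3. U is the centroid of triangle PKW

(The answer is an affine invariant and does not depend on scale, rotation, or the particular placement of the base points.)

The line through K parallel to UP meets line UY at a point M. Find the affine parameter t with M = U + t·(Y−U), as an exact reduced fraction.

Assign D = (0, 0), P = (1, 0), W = (0, 1), R = (-2, -3) — the answer is frame-independent, so this choice is without loss of generality.
1. K is where the line through W parallel to PR meets line RD ⇒ K = (2, 3)
2. Y is the centroid of triangle PWD ⇒ Y = (1/3, 1/3)
3. U is the centroid of triangle PKW ⇒ U = (1, 4/3)
through K parallel to UP: direction (0, -4/3); meets UY at M = (2, 17/6)
M = U + t·(Y−U) with t = -3/2

t = -3/2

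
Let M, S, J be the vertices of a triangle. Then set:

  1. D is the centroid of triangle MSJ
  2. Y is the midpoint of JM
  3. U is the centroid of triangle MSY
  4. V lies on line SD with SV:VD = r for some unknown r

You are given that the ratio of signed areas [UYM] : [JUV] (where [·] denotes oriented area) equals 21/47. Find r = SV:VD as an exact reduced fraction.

r = 2/5

Set M = (0, 0), S = (1, 0), J = (0, 1); any affine frame gives the same invariant.
1. D is the centroid of triangle MSJ ⇒ D = (1/3, 1/3)
2. Y is the midpoint of JM ⇒ Y = (0, 1/2)
3. U is the centroid of triangle MSY ⇒ U = (1/3, 1/6)
4. With SV:VD = r, write λ = r/(r+1) so V = S + λ·(D−S); V is affine-linear in λ
Every point depending on V is an affine combination of V and λ-independent points, so each such coordinate is linear in λ; the λ² term in each signed area is a multiple of (D−S)×(D−S) = 0, so 2·[UYM] and 2·[JUV] are each linear in λ. Evaluating at λ=0 and λ=1:
  2·[UYM] = 1/6,   2·[JUV] = -4/9·λ + 1/2
So [UYM]:[JUV] = (1/6) / (-4/9·λ + 1/2). Setting this equal to 21/47:
  1/6 = 21/47·(-4/9·λ + 1/2)  ⇒  λ = 2/7
Then r = λ/(1−λ) = (2/7)/(5/7) = 2/5. Check: with r = 2/5, V = (17/21, 2/21) and [UYM]:[JUV] = 21/47 as required.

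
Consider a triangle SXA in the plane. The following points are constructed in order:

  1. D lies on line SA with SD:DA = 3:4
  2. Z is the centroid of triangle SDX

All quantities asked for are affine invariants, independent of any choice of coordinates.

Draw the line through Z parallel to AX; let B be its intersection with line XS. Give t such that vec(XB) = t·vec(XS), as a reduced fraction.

Set S = (0, 0), X = (1, 0), A = (0, 1); any affine frame gives the same invariant.
1. D lies on line SA with SD:DA = 3:4 ⇒ D = (0, 3/7)
2. Z is the centroid of triangle SDX ⇒ Z = (1/3, 1/7)
through Z parallel to AX: direction (1, -1); meets XS at B = (10/21, 0)
B = X + t·(S−X) with t = 11/21

t = 11/21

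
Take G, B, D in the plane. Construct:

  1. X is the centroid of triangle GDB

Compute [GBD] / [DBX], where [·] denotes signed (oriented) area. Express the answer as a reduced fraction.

Work in coordinates with G = (0, 0), B = (1, 0), D = (0, 1).
1. X is the centroid of triangle GDB ⇒ X = (1/3, 1/3)
2·[GBD] = 1, 2·[DBX] = -1/3
[GBD]:[DBX] = 1:-1/3 = -3

[GBD]:[DBX] = -3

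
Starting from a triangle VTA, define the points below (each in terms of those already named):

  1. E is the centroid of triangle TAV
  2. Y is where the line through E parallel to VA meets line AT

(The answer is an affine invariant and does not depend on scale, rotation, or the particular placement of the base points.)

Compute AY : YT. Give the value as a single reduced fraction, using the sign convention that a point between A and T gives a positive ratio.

Set V = (0, 0), T = (1, 0), A = (0, 1); any affine frame gives the same invariant.
1. E is the centroid of triangle TAV ⇒ E = (1/3, 1/3)
2. Y is where the line through E parallel to VA meets line AT ⇒ Y = (1/3, 2/3)
Y = A + t·(T−A) with t = 1/3, so AY:YT = t:(1−t) = 1/3:2/3

AY:YT = 1/2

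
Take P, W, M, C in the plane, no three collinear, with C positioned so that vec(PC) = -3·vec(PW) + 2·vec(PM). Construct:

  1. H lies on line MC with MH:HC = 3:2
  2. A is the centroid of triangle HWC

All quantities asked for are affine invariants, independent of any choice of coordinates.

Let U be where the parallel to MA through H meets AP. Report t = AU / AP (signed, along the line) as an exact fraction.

t = -6/19

Work in coordinates with P = (0, 0), W = (1, 0), M = (0, 1), C = (-3, 2).
1. H lies on line MC with MH:HC = 3:2 ⇒ H = (-9/5, 8/5)
2. A is the centroid of triangle HWC ⇒ A = (-19/15, 6/5)
through H parallel to MA: direction (-19/15, 1/5); meets AP at U = (-5/3, 30/19)
U = A + t·(P−A) with t = -6/19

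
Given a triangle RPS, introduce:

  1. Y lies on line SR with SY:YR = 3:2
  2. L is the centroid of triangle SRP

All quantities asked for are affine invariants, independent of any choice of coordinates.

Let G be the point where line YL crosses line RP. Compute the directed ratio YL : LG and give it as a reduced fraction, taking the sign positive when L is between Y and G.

YL:LG = 1/5

Set R = (0, 0), P = (1, 0), S = (0, 1); any affine frame gives the same invariant.
1. Y lies on line SR with SY:YR = 3:2 ⇒ Y = (0, 2/5)
2. L is the centroid of triangle SRP ⇒ L = (1/3, 1/3)
line YL meets RP at G = (2, 0)
L = Y + t·(G−Y) with t = 1/6, so YL:LG = 1/6:5/6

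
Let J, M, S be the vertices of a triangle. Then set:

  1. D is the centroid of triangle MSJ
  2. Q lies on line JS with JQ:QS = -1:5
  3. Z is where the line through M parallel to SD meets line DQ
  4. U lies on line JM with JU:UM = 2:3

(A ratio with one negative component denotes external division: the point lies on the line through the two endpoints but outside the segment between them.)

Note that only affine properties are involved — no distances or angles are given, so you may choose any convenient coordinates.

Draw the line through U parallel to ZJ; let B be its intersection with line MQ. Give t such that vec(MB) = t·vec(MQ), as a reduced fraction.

Set J = (0, 0), M = (1, 0), S = (0, 1); any affine frame gives the same invariant.
1. D is the centroid of triangle MSJ ⇒ D = (1/3, 1/3)
2. Q lies on line JS with JQ:QS = -1:5 ⇒ Q = (0, -1/4)
3. Z is where the line through M parallel to SD meets line DQ ⇒ Z = (3/5, 4/5)
4. U lies on line JM with JU:UM = 2:3 ⇒ U = (2/5, 0)
through U parallel to ZJ: direction (-3/5, -4/5); meets MQ at B = (17/65, -12/65)
B = M + t·(Q−M) with t = 48/65

t = 48/65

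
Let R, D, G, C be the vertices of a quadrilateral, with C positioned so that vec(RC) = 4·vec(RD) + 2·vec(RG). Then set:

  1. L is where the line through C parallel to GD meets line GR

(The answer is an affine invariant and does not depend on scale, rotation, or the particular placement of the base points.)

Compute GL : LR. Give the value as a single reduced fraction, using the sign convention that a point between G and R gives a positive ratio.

Choose coordinates R = (0, 0), D = (1, 0), G = (0, 1), C = (4, 2).
1. L is where the line through C parallel to GD meets line GR ⇒ L = (0, 6)
L = G + t·(R−G) with t = -5, so GL:LR = t:(1−t) = -5:6

GL:LR = -5/6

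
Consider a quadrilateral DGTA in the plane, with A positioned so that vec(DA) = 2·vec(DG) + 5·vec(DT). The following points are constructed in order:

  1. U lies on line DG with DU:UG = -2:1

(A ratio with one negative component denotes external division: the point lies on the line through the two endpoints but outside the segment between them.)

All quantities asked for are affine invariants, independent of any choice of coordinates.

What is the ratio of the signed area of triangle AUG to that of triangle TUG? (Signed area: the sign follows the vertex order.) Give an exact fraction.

Choose coordinates D = (0, 0), G = (1, 0), T = (0, 1), A = (2, 5).
1. U lies on line DG with DU:UG = -2:1 ⇒ U = (2, 0)
2·[AUG] = -5, 2·[TUG] = -1
[AUG]:[TUG] = -5:-1 = 5

[AUG]:[TUG] = 5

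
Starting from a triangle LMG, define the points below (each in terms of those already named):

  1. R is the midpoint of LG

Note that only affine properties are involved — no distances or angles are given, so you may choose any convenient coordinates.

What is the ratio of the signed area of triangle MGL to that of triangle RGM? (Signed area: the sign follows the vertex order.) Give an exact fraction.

[MGL]:[RGM] = -2

Assign L = (0, 0), M = (1, 0), G = (0, 1) — the answer is frame-independent, so this choice is without loss of generality.
1. R is the midpoint of LG ⇒ R = (0, 1/2)
2·[MGL] = 1, 2·[RGM] = -1/2
[MGL]:[RGM] = 1:-1/2 = -2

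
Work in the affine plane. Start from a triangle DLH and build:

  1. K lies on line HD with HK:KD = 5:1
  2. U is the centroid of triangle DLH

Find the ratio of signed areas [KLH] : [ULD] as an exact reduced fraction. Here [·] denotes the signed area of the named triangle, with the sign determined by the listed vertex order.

[KLH]:[ULD] = -5/2

Assign D = (0, 0), L = (1, 0), H = (0, 1) — the answer is frame-independent, so this choice is without loss of generality.
1. K lies on line HD with HK:KD = 5:1 ⇒ K = (0, 1/6)
2. U is the centroid of triangle DLH ⇒ U = (1/3, 1/3)
2·[KLH] = 5/6, 2·[ULD] = -1/3
[KLH]:[ULD] = 5/6:-1/3 = -5/2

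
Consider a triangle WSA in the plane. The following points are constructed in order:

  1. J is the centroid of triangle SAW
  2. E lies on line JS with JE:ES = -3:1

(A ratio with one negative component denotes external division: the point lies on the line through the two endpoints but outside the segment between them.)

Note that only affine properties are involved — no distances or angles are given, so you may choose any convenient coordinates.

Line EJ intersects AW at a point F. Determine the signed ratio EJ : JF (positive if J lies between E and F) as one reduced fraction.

Work in coordinates with W = (0, 0), S = (1, 0), A = (0, 1).
1. J is the centroid of triangle SAW ⇒ J = (1/3, 1/3)
2. E lies on line JS with JE:ES = -3:1 ⇒ E = (4/3, -1/6)
line EJ meets AW at F = (0, 1/2)
J = E + t·(F−E) with t = 3/4, so EJ:JF = 3/4:1/4

EJ:JF = 3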